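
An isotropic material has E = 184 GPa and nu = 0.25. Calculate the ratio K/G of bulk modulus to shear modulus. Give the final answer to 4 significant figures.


G = E / (2*(1+nu))
G = 184 / (2*(1+0.25)) = 73.6 GPa
K = E / (3*(1-2*nu))
K = 184 / (3*(1-2*0.25)) = 122.667 GPa
K/G = 122.667 / 73.6 = 1.667


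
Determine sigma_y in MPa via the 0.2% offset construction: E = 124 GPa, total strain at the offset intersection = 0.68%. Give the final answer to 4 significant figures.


Offset strain = 0.002
Elastic strain at yield = total_strain - offset = 6.8e-03 - 0.002 = 4.8e-03
sigma_y = E * elastic_strain = 124000 * 4.8e-03
sigma_y = 595.2 MPa


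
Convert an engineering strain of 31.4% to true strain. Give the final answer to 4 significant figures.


epsilon_true = ln(1 + epsilon_eng)
epsilon_true = ln(1 + 0.314)
epsilon_true = 0.2731


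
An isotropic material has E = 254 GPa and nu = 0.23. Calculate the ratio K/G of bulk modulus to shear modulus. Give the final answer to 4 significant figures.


G = E / (2*(1+nu))
G = 254 / (2*(1+0.23)) = 103.252 GPa
K = E / (3*(1-2*nu))
K = 254 / (3*(1-2*0.23)) = 156.79 GPa
K/G = 156.79 / 103.252 = 1.519


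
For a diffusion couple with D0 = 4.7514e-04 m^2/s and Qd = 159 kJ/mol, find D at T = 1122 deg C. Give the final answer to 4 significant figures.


D = D0 * exp(-Qd / (R*T))
T = 1395.15 K
D = 4.7514e-04 * exp(-159e3 / (8.314 * 1395.15))
D = 5.292e-10 m^2/s


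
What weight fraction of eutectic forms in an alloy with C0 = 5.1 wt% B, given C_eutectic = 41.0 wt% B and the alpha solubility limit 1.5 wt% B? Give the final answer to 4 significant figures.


f_primary = (C_e - C0) / (C_e - C_alpha_max)
f_primary = (41.0 - 5.1) / (41.0 - 1.5)
f_primary = 0.908861
f_eutectic = 1 - 0.908861 = 0.09114


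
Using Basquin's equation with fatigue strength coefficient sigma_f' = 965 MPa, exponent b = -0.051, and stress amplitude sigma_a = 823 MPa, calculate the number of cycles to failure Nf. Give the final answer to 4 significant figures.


sigma_a = sigma_f' * (2*Nf)^b
2*Nf = (sigma_a / sigma_f')^(1/b)
2*Nf = (823 / 965)^(1/-0.051)
2*Nf = 22.6694
Nf = 11.33 cycles


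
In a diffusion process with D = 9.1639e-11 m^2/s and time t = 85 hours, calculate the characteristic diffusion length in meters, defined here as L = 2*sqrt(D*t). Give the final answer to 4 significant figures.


t = 85 hr = 306000 s
Diffusion length = 2*sqrt(D*t)
= 2*sqrt(9.1639e-11 * 306000)
= 0.01059 m


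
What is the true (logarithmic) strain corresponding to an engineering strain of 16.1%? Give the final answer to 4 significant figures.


epsilon_true = ln(1 + epsilon_eng)
epsilon_true = ln(1 + 0.161)
epsilon_true = 0.1493


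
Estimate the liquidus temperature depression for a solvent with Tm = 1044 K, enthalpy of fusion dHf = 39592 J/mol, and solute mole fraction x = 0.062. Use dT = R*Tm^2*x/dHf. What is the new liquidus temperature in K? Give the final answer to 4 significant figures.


dT = R*Tm^2*x / dHf
dT = 8.314 * 1044^2 * 0.062 / 39592
dT = 14.1904 K
T_new = 1044 - 14.1904 = 1030 K


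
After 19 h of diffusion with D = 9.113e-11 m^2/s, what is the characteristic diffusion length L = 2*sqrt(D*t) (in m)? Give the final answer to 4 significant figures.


t = 19 hr = 68400 s
Diffusion length = 2*sqrt(D*t)
= 2*sqrt(9.113e-11 * 68400)
= 4.993e-03 m


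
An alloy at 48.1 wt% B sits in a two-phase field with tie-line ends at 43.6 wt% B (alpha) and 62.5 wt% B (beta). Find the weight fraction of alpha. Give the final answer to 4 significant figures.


f_alpha = (C_beta - C0) / (C_beta - C_alpha)
f_alpha = (62.5 - 48.1) / (62.5 - 43.6)
f_alpha = 0.7619


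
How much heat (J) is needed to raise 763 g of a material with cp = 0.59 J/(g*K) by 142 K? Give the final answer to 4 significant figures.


Q = m * cp * dT
Q = 763 * 0.59 * 142
Q = 63920 J


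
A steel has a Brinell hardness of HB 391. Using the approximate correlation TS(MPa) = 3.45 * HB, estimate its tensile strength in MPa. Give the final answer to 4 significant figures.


TS (MPa) = 3.45 * HB
TS = 3.45 * 391
TS = 1349 MPa


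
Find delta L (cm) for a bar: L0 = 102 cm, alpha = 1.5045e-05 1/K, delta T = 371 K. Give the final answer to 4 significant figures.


dL = L0 * alpha * dT
dL = 102 * 1.5045e-05 * 371
dL = 0.5693 cm


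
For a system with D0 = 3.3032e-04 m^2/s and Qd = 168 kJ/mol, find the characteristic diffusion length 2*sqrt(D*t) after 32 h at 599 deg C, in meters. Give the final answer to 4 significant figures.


Step 1: D = D0 * exp(-Qd/(R*T))
T = 872.15 K
D = 3.3032e-04 * exp(-168e3 / (8.314 * 872.15)) = 2.86252e-14 m^2/s
Step 2: L = 2*sqrt(D*t)
t = 32 h = 115200 s
L = 2*sqrt(2.86252e-14 * 115200) = 1.148e-04 m


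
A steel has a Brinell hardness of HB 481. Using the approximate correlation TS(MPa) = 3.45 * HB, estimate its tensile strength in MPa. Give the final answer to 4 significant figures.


TS (MPa) = 3.45 * HB
TS = 3.45 * 481
TS = 1659 MPa


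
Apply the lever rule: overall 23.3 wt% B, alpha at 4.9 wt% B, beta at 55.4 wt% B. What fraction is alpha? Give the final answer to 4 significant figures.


f_alpha = (C_beta - C0) / (C_beta - C_alpha)
f_alpha = (55.4 - 23.3) / (55.4 - 4.9)
f_alpha = 0.6356


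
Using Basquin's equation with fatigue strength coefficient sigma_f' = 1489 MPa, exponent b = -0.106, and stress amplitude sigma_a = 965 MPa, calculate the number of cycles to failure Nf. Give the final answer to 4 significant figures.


sigma_a = sigma_f' * (2*Nf)^b
2*Nf = (sigma_a / sigma_f')^(1/b)
2*Nf = (965 / 1489)^(1/-0.106)
2*Nf = 59.8482
Nf = 29.92 cycles


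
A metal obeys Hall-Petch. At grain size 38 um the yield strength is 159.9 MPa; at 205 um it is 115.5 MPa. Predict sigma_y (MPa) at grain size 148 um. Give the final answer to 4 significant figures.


sigma_y = sigma0 + k / sqrt(d)
1/sqrt(d1) = 1/sqrt(3.8e-05) = 162.221;  1/sqrt(d2) = 69.843
k = (sigma1 - sigma2) / (1/sqrt(d1) - 1/sqrt(d2)) = (159.9 - 115.5) / (162.221 - 69.843) = 0.480632 MPa*m^0.5
sigma0 = sigma1 - k/sqrt(d1) = 159.9 - 0.480632*162.221 = 81.9312 MPa
sigma_y(d3) = 81.9312 + 0.480632 / sqrt(1.48e-04) = 121.4 MPa


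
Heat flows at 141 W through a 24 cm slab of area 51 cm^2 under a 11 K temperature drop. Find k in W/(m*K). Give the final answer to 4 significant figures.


k = Q*L / (A*dT)
L = 0.24 m, A = 5.1e-03 m^2
k = 141 * 0.24 / (5.1e-03 * 11)
k = 603.2 W/(m*K)


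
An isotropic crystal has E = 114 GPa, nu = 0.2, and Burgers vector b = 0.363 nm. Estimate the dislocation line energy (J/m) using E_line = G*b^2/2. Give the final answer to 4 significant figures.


Step 1: G = E / (2*(1+nu))
G = 114 / (2*(1+0.2)) = 47.5 GPa = 4.75e+10 Pa
Step 2: E_line = G*b^2/2
b = 0.363 nm = 3.63e-10 m
E_line = 0.5 * 4.75e+10 * (3.63e-10)^2 = 3.13e-09 J/m


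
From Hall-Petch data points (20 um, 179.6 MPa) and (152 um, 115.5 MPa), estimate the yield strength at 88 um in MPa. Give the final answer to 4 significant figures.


sigma_y = sigma0 + k / sqrt(d)
1/sqrt(d1) = 1/sqrt(2e-05) = 223.607;  1/sqrt(d2) = 81.1107
k = (sigma1 - sigma2) / (1/sqrt(d1) - 1/sqrt(d2)) = (179.6 - 115.5) / (223.607 - 81.1107) = 0.449837 MPa*m^0.5
sigma0 = sigma1 - k/sqrt(d1) = 179.6 - 0.449837*223.607 = 79.0134 MPa
sigma_y(d3) = 79.0134 + 0.449837 / sqrt(8.8e-05) = 127 MPa


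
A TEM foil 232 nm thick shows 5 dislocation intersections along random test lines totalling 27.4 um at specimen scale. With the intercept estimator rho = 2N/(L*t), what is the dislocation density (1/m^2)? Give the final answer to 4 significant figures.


rho = 2N / (L * t)
L = 27.4 um = 2.74e-05 m, t = 232 nm = 2.32e-07 m
rho = 2 * 5 / (2.74e-05 * 2.32e-07)
rho = 1.573e+12 1/m^2


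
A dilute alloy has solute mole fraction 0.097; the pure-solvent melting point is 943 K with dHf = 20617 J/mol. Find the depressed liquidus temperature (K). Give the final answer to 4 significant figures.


dT = R*Tm^2*x / dHf
dT = 8.314 * 943^2 * 0.097 / 20617
dT = 34.784 K
T_new = 943 - 34.784 = 908.2 K


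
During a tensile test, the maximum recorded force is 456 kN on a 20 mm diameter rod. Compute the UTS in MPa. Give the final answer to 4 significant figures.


A0 = pi*(d/2)^2 = pi*(20/2)^2 = 314.159 mm^2
UTS = F_max / A0 = 456*1000 / 314.159
UTS = 1451 MPa


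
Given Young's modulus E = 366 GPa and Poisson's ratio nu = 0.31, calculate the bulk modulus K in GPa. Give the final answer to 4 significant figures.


K = E / (3*(1-2*nu))
K = 366 / (3*(1-2*0.31))
K = 321.1 GPa


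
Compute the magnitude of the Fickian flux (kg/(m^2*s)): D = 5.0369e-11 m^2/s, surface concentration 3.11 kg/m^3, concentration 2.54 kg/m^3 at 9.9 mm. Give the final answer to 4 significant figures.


J = -D * (dC/dx) = D * (C1 - C2) / dx
J = 5.0369e-11 * (3.11 - 2.54) / 9.9e-03
J = 2.9e-09 kg/(m^2*s)


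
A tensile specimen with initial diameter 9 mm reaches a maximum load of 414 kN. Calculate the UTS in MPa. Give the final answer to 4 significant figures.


A0 = pi*(d/2)^2 = pi*(9/2)^2 = 63.6173 mm^2
UTS = F_max / A0 = 414*1000 / 63.6173
UTS = 6508 MPa


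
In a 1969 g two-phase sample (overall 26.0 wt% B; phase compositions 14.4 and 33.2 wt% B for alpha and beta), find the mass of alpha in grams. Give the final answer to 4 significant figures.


f_alpha = (C_beta - C0) / (C_beta - C_alpha)
f_alpha = (33.2 - 26.0) / (33.2 - 14.4) = 0.382979
m_alpha = f_alpha * m_total = 0.382979 * 1969 = 754.1 g


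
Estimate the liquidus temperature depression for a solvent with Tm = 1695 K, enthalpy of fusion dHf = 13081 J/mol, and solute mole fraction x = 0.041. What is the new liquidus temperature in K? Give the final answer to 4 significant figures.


dT = R*Tm^2*x / dHf
dT = 8.314 * 1695^2 * 0.041 / 13081
dT = 74.8673 K
T_new = 1695 - 74.8673 = 1620 K


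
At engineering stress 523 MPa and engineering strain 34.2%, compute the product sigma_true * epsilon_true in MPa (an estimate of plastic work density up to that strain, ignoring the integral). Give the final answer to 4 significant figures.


sigma_true = sigma_eng * (1 + epsilon_eng)
sigma_true = 523 * (1 + 0.342) = 701.866 MPa
epsilon_true = ln(1 + epsilon_eng)
epsilon_true = ln(1 + 0.342) = 0.294161
sigma_true * epsilon_true = 701.866 * 0.294161 = 206.5 MPa


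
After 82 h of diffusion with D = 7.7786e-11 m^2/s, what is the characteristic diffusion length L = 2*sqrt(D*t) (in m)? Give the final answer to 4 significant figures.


t = 82 hr = 295200 s
Diffusion length = 2*sqrt(D*t)
= 2*sqrt(7.7786e-11 * 295200)
= 9.584e-03 m


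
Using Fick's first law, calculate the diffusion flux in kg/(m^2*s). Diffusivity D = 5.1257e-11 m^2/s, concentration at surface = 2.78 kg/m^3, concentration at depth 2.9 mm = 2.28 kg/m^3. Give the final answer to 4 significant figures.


J = -D * (dC/dx) = D * (C1 - C2) / dx
J = 5.1257e-11 * (2.78 - 2.28) / 2.9e-03
J = 8.837e-09 kg/(m^2*s)


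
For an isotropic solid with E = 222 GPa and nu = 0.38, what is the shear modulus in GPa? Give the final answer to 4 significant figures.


G = E / (2*(1+nu))
G = 222 / (2*(1+0.38))
G = 80.43 GPa


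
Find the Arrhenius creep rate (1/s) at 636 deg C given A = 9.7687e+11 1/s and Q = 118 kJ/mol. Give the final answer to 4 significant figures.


rate = A * exp(-Q / (R*T))
T = 636 + 273.15 = 909.15 K
rate = 9.7687e+11 * exp(-118e3 / (8.314 * 909.15))
rate = 162200 1/s


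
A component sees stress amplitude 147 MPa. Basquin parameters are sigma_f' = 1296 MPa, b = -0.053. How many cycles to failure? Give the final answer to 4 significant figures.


sigma_a = sigma_f' * (2*Nf)^b
2*Nf = (sigma_a / sigma_f')^(1/b)
2*Nf = (147 / 1296)^(1/-0.053)
2*Nf = 6.84883e+17
Nf = 3.424e+17 cycles


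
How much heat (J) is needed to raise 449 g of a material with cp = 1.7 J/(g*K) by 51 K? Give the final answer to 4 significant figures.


Q = m * cp * dT
Q = 449 * 1.7 * 51
Q = 38930 J


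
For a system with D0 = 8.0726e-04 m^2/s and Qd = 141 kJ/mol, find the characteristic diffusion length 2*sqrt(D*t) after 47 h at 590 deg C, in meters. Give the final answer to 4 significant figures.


Step 1: D = D0 * exp(-Qd/(R*T))
T = 863.15 K
D = 8.0726e-04 * exp(-141e3 / (8.314 * 863.15)) = 2.36542e-12 m^2/s
Step 2: L = 2*sqrt(D*t)
t = 47 h = 169200 s
L = 2*sqrt(2.36542e-12 * 169200) = 1.265e-03 m


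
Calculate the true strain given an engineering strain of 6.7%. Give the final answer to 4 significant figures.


epsilon_true = ln(1 + epsilon_eng)
epsilon_true = ln(1 + 0.067)
epsilon_true = 0.06485


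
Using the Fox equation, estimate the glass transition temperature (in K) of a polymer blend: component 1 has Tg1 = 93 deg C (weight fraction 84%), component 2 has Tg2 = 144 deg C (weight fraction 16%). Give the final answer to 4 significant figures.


1/Tg = w1/Tg1 + w2/Tg2 (in Kelvin)
Tg1 = 366.15 K, Tg2 = 417.15 K
1/Tg = 0.84/366.15 + 0.16/417.15
Tg = 373.5 K


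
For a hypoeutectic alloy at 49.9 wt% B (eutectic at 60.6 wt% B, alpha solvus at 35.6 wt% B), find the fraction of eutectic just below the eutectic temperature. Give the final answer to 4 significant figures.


f_primary = (C_e - C0) / (C_e - C_alpha_max)
f_primary = (60.6 - 49.9) / (60.6 - 35.6)
f_primary = 0.428
f_eutectic = 1 - 0.428 = 0.572


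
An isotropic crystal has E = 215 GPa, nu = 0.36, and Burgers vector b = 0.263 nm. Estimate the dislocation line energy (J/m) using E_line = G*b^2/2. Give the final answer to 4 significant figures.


Step 1: G = E / (2*(1+nu))
G = 215 / (2*(1+0.36)) = 79.0441 GPa = 7.90441e+10 Pa
Step 2: E_line = G*b^2/2
b = 0.263 nm = 2.63e-10 m
E_line = 0.5 * 7.90441e+10 * (2.63e-10)^2 = 2.734e-09 J/m


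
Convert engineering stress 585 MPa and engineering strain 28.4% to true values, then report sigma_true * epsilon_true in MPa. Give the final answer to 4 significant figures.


sigma_true = sigma_eng * (1 + epsilon_eng)
sigma_true = 585 * (1 + 0.284) = 751.14 MPa
epsilon_true = ln(1 + epsilon_eng)
epsilon_true = ln(1 + 0.284) = 0.24998
sigma_true * epsilon_true = 751.14 * 0.24998 = 187.8 MPa


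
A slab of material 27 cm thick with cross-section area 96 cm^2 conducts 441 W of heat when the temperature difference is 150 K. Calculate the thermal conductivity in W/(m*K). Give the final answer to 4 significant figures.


k = Q*L / (A*dT)
L = 0.27 m, A = 9.6e-03 m^2
k = 441 * 0.27 / (9.6e-03 * 150)
k = 82.69 W/(m*K)


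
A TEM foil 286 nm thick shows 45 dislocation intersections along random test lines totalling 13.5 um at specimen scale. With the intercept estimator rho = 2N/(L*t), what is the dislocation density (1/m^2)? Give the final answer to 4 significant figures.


rho = 2N / (L * t)
L = 13.5 um = 1.35e-05 m, t = 286 nm = 2.86e-07 m
rho = 2 * 45 / (1.35e-05 * 2.86e-07)
rho = 2.331e+13 1/m^2


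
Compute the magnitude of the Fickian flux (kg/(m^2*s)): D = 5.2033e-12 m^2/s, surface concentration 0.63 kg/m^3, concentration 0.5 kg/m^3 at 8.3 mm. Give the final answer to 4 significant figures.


J = -D * (dC/dx) = D * (C1 - C2) / dx
J = 5.2033e-12 * (0.63 - 0.5) / 8.3e-03
J = 8.15e-11 kg/(m^2*s)


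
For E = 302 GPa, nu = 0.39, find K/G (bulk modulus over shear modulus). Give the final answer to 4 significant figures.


G = E / (2*(1+nu))
G = 302 / (2*(1+0.39)) = 108.633 GPa
K = E / (3*(1-2*nu))
K = 302 / (3*(1-2*0.39)) = 457.576 GPa
K/G = 457.576 / 108.633 = 4.212


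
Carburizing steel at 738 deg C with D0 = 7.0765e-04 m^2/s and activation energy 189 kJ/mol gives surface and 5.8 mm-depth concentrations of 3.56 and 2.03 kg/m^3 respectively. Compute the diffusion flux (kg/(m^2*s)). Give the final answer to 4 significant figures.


Step 1: D = D0 * exp(-Qd/(R*T))
T = 738 + 273.15 = 1011.15 K
D = 7.0765e-04 * exp(-189e3 / (8.314 * 1011.15)) = 1.21894e-13 m^2/s
Step 2: J = D * (C1 - C2) / dx
J = 1.21894e-13 * (3.56 - 2.03) / 5.8e-03
J = 3.215e-11 kg/(m^2*s)


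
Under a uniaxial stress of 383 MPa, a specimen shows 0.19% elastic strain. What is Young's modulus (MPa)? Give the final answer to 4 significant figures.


E = sigma / epsilon
epsilon = 0.19% = 1.9e-03
E = 383 / 1.9e-03
E = 201600 MPa


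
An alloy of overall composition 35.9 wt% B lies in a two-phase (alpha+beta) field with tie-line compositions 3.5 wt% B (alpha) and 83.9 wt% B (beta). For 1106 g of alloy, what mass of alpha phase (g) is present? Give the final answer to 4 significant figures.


f_alpha = (C_beta - C0) / (C_beta - C_alpha)
f_alpha = (83.9 - 35.9) / (83.9 - 3.5) = 0.597015
m_alpha = f_alpha * m_total = 0.597015 * 1106 = 660.3 g


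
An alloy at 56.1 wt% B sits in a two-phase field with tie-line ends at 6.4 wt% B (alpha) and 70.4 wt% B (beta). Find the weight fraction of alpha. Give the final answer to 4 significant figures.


f_alpha = (C_beta - C0) / (C_beta - C_alpha)
f_alpha = (70.4 - 56.1) / (70.4 - 6.4)
f_alpha = 0.2234


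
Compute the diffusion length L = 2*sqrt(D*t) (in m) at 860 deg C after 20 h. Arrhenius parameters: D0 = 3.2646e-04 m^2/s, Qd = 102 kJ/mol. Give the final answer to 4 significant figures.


Step 1: D = D0 * exp(-Qd/(R*T))
T = 1133.15 K
D = 3.2646e-04 * exp(-102e3 / (8.314 * 1133.15)) = 6.48309e-09 m^2/s
Step 2: L = 2*sqrt(D*t)
t = 20 h = 72000 s
L = 2*sqrt(6.48309e-09 * 72000) = 0.04321 m


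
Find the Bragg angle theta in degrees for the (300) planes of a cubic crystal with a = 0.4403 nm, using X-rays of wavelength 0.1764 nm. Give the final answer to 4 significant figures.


d = a / sqrt(h^2+k^2+l^2)
d = 0.4403 / sqrt(9) = 0.146767 nm
lambda = 2*d*sin(theta)  =>  sin(theta) = lambda / (2*d)
sin(theta) = 0.1764 / (2 * 0.146767) = 0.600954
theta = 36.94 deg


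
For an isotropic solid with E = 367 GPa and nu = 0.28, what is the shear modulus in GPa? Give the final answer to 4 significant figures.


G = E / (2*(1+nu))
G = 367 / (2*(1+0.28))
G = 143.4 GPa


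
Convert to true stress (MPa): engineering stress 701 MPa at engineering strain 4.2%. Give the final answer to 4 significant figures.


sigma_true = sigma_eng * (1 + epsilon_eng)
sigma_true = 701 * (1 + 0.042)
sigma_true = 730.4 MPa


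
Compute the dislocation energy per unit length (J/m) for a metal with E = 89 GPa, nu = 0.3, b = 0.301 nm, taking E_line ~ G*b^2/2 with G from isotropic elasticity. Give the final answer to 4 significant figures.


Step 1: G = E / (2*(1+nu))
G = 89 / (2*(1+0.3)) = 34.2308 GPa = 3.42308e+10 Pa
Step 2: E_line = G*b^2/2
b = 0.301 nm = 3.01e-10 m
E_line = 0.5 * 3.42308e+10 * (3.01e-10)^2 = 1.551e-09 J/m


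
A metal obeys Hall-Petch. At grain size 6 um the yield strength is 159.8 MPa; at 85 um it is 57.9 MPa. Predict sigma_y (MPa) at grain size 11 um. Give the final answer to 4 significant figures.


sigma_y = sigma0 + k / sqrt(d)
1/sqrt(d1) = 1/sqrt(6e-06) = 408.248;  1/sqrt(d2) = 108.465
k = (sigma1 - sigma2) / (1/sqrt(d1) - 1/sqrt(d2)) = (159.8 - 57.9) / (408.248 - 108.465) = 0.339912 MPa*m^0.5
sigma0 = sigma1 - k/sqrt(d1) = 159.8 - 0.339912*408.248 = 21.0313 MPa
sigma_y(d3) = 21.0313 + 0.339912 / sqrt(1.1e-05) = 123.5 MPa


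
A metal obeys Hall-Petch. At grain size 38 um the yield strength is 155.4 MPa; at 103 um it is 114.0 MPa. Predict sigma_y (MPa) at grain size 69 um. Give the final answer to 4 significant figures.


sigma_y = sigma0 + k / sqrt(d)
1/sqrt(d1) = 1/sqrt(3.8e-05) = 162.221;  1/sqrt(d2) = 98.5329
k = (sigma1 - sigma2) / (1/sqrt(d1) - 1/sqrt(d2)) = (155.4 - 114.0) / (162.221 - 98.5329) = 0.650039 MPa*m^0.5
sigma0 = sigma1 - k/sqrt(d1) = 155.4 - 0.650039*162.221 = 49.9498 MPa
sigma_y(d3) = 49.9498 + 0.650039 / sqrt(6.9e-05) = 128.2 MPa


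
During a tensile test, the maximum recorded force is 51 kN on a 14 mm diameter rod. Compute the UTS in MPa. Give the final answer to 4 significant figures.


A0 = pi*(d/2)^2 = pi*(14/2)^2 = 153.938 mm^2
UTS = F_max / A0 = 51*1000 / 153.938
UTS = 331.3 MPa


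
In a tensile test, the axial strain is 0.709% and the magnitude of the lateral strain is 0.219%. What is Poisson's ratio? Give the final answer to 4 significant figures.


nu = -epsilon_lat / epsilon_axial
Lateral strain is contraction (negative), so using magnitudes:
nu = 0.219 / 0.709
nu = 0.3089


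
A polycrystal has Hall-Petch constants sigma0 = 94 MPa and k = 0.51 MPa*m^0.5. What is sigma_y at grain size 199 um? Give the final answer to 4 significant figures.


sigma_y = sigma0 + k / sqrt(d)
d = 199 um = 1.99e-04 m
sigma_y = 94 + 0.51 / sqrt(1.99e-04)
sigma_y = 130.2 MPa


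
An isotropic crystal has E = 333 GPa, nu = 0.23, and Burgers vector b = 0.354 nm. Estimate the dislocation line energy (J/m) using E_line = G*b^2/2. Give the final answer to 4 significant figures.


Step 1: G = E / (2*(1+nu))
G = 333 / (2*(1+0.23)) = 135.366 GPa = 1.35366e+11 Pa
Step 2: E_line = G*b^2/2
b = 0.354 nm = 3.54e-10 m
E_line = 0.5 * 1.35366e+11 * (3.54e-10)^2 = 8.482e-09 J/m


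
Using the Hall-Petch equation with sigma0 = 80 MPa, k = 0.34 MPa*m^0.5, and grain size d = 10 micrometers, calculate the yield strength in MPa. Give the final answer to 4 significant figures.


sigma_y = sigma0 + k / sqrt(d)
d = 10 um = 1e-05 m
sigma_y = 80 + 0.34 / sqrt(1e-05)
sigma_y = 187.5 MPa


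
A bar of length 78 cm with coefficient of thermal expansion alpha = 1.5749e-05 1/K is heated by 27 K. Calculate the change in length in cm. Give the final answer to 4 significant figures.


dL = L0 * alpha * dT
dL = 78 * 1.5749e-05 * 27
dL = 0.03317 cm


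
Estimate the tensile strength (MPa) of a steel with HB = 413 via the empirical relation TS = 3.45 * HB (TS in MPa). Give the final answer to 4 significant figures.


TS (MPa) = 3.45 * HB
TS = 3.45 * 413
TS = 1425 MPa


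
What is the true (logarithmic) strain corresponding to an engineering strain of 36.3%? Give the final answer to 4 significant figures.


epsilon_true = ln(1 + epsilon_eng)
epsilon_true = ln(1 + 0.363)
epsilon_true = 0.3097


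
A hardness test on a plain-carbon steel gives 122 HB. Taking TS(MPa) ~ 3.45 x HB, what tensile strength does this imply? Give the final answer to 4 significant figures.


TS (MPa) = 3.45 * HB
TS = 3.45 * 122
TS = 420.9 MPa


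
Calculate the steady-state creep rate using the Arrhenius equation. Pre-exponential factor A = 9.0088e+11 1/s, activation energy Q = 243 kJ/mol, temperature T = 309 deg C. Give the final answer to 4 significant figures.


rate = A * exp(-Q / (R*T))
T = 309 + 273.15 = 582.15 K
rate = 9.0088e+11 * exp(-243e3 / (8.314 * 582.15))
rate = 1.413e-10 1/s


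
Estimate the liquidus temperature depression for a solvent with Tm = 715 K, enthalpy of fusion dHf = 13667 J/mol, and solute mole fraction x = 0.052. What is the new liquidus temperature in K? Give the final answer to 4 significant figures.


dT = R*Tm^2*x / dHf
dT = 8.314 * 715^2 * 0.052 / 13667
dT = 16.1716 K
T_new = 715 - 16.1716 = 698.8 K


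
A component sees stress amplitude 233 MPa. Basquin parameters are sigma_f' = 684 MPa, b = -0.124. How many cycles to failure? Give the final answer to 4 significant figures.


sigma_a = sigma_f' * (2*Nf)^b
2*Nf = (sigma_a / sigma_f')^(1/b)
2*Nf = (233 / 684)^(1/-0.124)
2*Nf = 5912.56
Nf = 2956 cycles


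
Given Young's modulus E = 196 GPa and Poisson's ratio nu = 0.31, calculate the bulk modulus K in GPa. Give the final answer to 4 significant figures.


K = E / (3*(1-2*nu))
K = 196 / (3*(1-2*0.31))
K = 171.9 GPa


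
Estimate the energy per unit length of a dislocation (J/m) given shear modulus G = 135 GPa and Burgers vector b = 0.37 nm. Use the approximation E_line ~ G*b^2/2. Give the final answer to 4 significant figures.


E = G*b^2/2
b = 0.37 nm = 3.7e-10 m
G = 135 GPa = 1.35e+11 Pa
E = 0.5 * 1.35e+11 * (3.7e-10)^2
E = 9.241e-09 J/m


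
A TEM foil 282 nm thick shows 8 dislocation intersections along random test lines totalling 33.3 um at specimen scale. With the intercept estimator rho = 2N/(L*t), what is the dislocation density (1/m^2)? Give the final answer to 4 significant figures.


rho = 2N / (L * t)
L = 33.3 um = 3.33e-05 m, t = 282 nm = 2.82e-07 m
rho = 2 * 8 / (3.33e-05 * 2.82e-07)
rho = 1.704e+12 1/m^2


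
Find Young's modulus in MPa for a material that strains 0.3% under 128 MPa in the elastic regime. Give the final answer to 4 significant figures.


E = sigma / epsilon
epsilon = 0.3% = 3e-03
E = 128 / 3e-03
E = 42670 MPa


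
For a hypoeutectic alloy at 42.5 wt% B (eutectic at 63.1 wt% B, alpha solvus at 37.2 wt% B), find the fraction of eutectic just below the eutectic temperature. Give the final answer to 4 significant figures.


f_primary = (C_e - C0) / (C_e - C_alpha_max)
f_primary = (63.1 - 42.5) / (63.1 - 37.2)
f_primary = 0.795367
f_eutectic = 1 - 0.795367 = 0.2046


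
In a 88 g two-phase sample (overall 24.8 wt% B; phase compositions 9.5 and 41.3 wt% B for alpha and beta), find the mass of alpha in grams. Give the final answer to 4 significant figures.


f_alpha = (C_beta - C0) / (C_beta - C_alpha)
f_alpha = (41.3 - 24.8) / (41.3 - 9.5) = 0.518868
m_alpha = f_alpha * m_total = 0.518868 * 88 = 45.66 g


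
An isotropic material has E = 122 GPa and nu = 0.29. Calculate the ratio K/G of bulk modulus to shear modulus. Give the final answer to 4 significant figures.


G = E / (2*(1+nu))
G = 122 / (2*(1+0.29)) = 47.2868 GPa
K = E / (3*(1-2*nu))
K = 122 / (3*(1-2*0.29)) = 96.8254 GPa
K/G = 96.8254 / 47.2868 = 2.048


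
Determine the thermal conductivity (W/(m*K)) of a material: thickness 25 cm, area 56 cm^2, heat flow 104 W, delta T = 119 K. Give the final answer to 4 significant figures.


k = Q*L / (A*dT)
L = 0.25 m, A = 5.6e-03 m^2
k = 104 * 0.25 / (5.6e-03 * 119)
k = 39.02 W/(m*K)


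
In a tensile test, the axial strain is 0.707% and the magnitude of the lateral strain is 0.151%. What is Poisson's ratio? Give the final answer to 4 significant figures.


nu = -epsilon_lat / epsilon_axial
Lateral strain is contraction (negative), so using magnitudes:
nu = 0.151 / 0.707
nu = 0.2136


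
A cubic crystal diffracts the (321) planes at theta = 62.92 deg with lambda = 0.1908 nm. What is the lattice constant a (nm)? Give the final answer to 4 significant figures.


d = lambda / (2*sin(theta))
d = 0.1908 / (2*sin(62.92 deg))
d = 0.107146 nm
a = d * sqrt(h^2+k^2+l^2) = 0.107146 * sqrt(14)
a = 0.4009 nm


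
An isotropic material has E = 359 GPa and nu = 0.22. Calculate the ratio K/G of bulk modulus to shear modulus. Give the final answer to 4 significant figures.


G = E / (2*(1+nu))
G = 359 / (2*(1+0.22)) = 147.131 GPa
K = E / (3*(1-2*nu))
K = 359 / (3*(1-2*0.22)) = 213.69 GPa
K/G = 213.69 / 147.131 = 1.452


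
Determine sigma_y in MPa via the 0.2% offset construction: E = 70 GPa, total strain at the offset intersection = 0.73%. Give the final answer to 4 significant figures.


Offset strain = 0.002
Elastic strain at yield = total_strain - offset = 7.3e-03 - 0.002 = 5.3e-03
sigma_y = E * elastic_strain = 70000 * 5.3e-03
sigma_y = 371 MPa


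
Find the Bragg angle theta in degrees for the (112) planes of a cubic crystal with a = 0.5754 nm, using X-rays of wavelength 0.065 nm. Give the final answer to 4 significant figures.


d = a / sqrt(h^2+k^2+l^2)
d = 0.5754 / sqrt(6) = 0.234906 nm
lambda = 2*d*sin(theta)  =>  sin(theta) = lambda / (2*d)
sin(theta) = 0.065 / (2 * 0.234906) = 0.138353
theta = 7.953 deg


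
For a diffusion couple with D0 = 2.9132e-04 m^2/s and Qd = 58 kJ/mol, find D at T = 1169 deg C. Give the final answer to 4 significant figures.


D = D0 * exp(-Qd / (R*T))
T = 1442.15 K
D = 2.9132e-04 * exp(-58e3 / (8.314 * 1442.15))
D = 2.31e-06 m^2/s


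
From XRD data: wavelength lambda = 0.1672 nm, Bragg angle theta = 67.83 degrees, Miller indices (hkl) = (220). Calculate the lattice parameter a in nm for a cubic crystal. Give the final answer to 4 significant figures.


d = lambda / (2*sin(theta))
d = 0.1672 / (2*sin(67.83 deg))
d = 0.0902741 nm
a = d * sqrt(h^2+k^2+l^2) = 0.0902741 * sqrt(8)
a = 0.2553 nm


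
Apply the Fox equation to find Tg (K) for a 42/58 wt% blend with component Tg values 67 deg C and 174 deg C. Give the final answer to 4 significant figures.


1/Tg = w1/Tg1 + w2/Tg2 (in Kelvin)
Tg1 = 340.15 K, Tg2 = 447.15 K
1/Tg = 0.42/340.15 + 0.58/447.15
Tg = 395 K


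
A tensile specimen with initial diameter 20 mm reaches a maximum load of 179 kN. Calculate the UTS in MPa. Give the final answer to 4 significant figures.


A0 = pi*(d/2)^2 = pi*(20/2)^2 = 314.159 mm^2
UTS = F_max / A0 = 179*1000 / 314.159
UTS = 569.8 MPa


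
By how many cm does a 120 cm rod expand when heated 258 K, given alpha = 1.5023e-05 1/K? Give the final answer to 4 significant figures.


dL = L0 * alpha * dT
dL = 120 * 1.5023e-05 * 258
dL = 0.4651 cm


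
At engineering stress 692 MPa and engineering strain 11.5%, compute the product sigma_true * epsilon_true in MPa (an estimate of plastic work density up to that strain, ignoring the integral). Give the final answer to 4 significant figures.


sigma_true = sigma_eng * (1 + epsilon_eng)
sigma_true = 692 * (1 + 0.115) = 771.58 MPa
epsilon_true = ln(1 + epsilon_eng)
epsilon_true = ln(1 + 0.115) = 0.108854
sigma_true * epsilon_true = 771.58 * 0.108854 = 83.99 MPa


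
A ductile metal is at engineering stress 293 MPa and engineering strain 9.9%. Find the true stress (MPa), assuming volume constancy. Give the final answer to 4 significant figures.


sigma_true = sigma_eng * (1 + epsilon_eng)
sigma_true = 293 * (1 + 0.099)
sigma_true = 322 MPa


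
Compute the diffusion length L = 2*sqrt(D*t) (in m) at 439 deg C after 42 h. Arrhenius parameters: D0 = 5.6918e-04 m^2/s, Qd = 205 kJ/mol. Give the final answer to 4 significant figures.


Step 1: D = D0 * exp(-Qd/(R*T))
T = 712.15 K
D = 5.6918e-04 * exp(-205e3 / (8.314 * 712.15)) = 5.22885e-19 m^2/s
Step 2: L = 2*sqrt(D*t)
t = 42 h = 151200 s
L = 2*sqrt(5.22885e-19 * 151200) = 5.624e-07 m


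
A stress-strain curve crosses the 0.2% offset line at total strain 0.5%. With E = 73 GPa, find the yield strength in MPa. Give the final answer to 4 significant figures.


Offset strain = 0.002
Elastic strain at yield = total_strain - offset = 5e-03 - 0.002 = 3e-03
sigma_y = E * elastic_strain = 73000 * 3e-03
sigma_y = 219 MPa


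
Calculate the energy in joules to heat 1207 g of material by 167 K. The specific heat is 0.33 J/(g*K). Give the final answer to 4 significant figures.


Q = m * cp * dT
Q = 1207 * 0.33 * 167
Q = 66520 J


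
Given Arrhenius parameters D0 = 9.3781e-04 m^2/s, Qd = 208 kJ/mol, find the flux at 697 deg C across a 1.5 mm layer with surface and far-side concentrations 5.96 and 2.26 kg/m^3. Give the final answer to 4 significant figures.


Step 1: D = D0 * exp(-Qd/(R*T))
T = 697 + 273.15 = 970.15 K
D = 9.3781e-04 * exp(-208e3 / (8.314 * 970.15)) = 5.92396e-15 m^2/s
Step 2: J = D * (C1 - C2) / dx
J = 5.92396e-15 * (5.96 - 2.26) / 1.5e-03
J = 1.461e-11 kg/(m^2*s)


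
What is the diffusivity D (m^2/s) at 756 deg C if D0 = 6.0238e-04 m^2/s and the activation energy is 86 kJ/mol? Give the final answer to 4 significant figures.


D = D0 * exp(-Qd / (R*T))
T = 1029.15 K
D = 6.0238e-04 * exp(-86e3 / (8.314 * 1029.15))
D = 2.599e-08 m^2/s


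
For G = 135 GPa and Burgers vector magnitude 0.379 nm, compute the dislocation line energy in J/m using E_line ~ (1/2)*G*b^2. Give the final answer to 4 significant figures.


E = G*b^2/2
b = 0.379 nm = 3.79e-10 m
G = 135 GPa = 1.35e+11 Pa
E = 0.5 * 1.35e+11 * (3.79e-10)^2
E = 9.696e-09 J/m


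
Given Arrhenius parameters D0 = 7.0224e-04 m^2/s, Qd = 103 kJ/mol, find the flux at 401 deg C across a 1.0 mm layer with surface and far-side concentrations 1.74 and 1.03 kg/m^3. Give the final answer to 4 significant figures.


Step 1: D = D0 * exp(-Qd/(R*T))
T = 401 + 273.15 = 674.15 K
D = 7.0224e-04 * exp(-103e3 / (8.314 * 674.15)) = 7.33717e-12 m^2/s
Step 2: J = D * (C1 - C2) / dx
J = 7.33717e-12 * (1.74 - 1.03) / 1e-03
J = 5.209e-09 kg/(m^2*s)


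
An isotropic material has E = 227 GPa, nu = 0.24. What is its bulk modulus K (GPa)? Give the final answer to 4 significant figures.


K = E / (3*(1-2*nu))
K = 227 / (3*(1-2*0.24))
K = 145.5 GPa


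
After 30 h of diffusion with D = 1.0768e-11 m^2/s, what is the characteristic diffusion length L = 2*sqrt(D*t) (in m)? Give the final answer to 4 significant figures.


t = 30 hr = 108000 s
Diffusion length = 2*sqrt(D*t)
= 2*sqrt(1.0768e-11 * 108000)
= 2.157e-03 m


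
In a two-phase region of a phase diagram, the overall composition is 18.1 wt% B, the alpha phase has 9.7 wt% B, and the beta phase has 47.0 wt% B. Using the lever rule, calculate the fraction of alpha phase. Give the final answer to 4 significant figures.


f_alpha = (C_beta - C0) / (C_beta - C_alpha)
f_alpha = (47.0 - 18.1) / (47.0 - 9.7)
f_alpha = 0.7748


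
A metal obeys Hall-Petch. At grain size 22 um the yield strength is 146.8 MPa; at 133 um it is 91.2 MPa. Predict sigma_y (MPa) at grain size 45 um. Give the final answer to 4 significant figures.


sigma_y = sigma0 + k / sqrt(d)
1/sqrt(d1) = 1/sqrt(2.2e-05) = 213.201;  1/sqrt(d2) = 86.711
k = (sigma1 - sigma2) / (1/sqrt(d1) - 1/sqrt(d2)) = (146.8 - 91.2) / (213.201 - 86.711) = 0.439561 MPa*m^0.5
sigma0 = sigma1 - k/sqrt(d1) = 146.8 - 0.439561*213.201 = 53.0852 MPa
sigma_y(d3) = 53.0852 + 0.439561 / sqrt(4.5e-05) = 118.6 MPa


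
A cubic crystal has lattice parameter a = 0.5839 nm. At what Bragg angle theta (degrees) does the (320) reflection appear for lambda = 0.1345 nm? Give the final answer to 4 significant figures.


d = a / sqrt(h^2+k^2+l^2)
d = 0.5839 / sqrt(13) = 0.161945 nm
lambda = 2*d*sin(theta)  =>  sin(theta) = lambda / (2*d)
sin(theta) = 0.1345 / (2 * 0.161945) = 0.415265
theta = 24.54 deg


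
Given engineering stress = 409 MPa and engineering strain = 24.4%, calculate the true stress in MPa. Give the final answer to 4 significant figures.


sigma_true = sigma_eng * (1 + epsilon_eng)
sigma_true = 409 * (1 + 0.244)
sigma_true = 508.8 MPa


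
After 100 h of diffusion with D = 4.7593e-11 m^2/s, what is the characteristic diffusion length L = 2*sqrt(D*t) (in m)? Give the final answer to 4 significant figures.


t = 100 hr = 360000 s
Diffusion length = 2*sqrt(D*t)
= 2*sqrt(4.7593e-11 * 360000)
= 8.279e-03 m


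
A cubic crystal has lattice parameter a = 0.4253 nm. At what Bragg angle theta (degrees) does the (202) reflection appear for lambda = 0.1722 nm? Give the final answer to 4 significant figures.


d = a / sqrt(h^2+k^2+l^2)
d = 0.4253 / sqrt(8) = 0.150366 nm
lambda = 2*d*sin(theta)  =>  sin(theta) = lambda / (2*d)
sin(theta) = 0.1722 / (2 * 0.150366) = 0.572602
theta = 34.93 deg


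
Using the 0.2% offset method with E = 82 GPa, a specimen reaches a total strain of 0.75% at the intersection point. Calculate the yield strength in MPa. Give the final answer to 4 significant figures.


Offset strain = 0.002
Elastic strain at yield = total_strain - offset = 7.5e-03 - 0.002 = 5.5e-03
sigma_y = E * elastic_strain = 82000 * 5.5e-03
sigma_y = 451 MPa


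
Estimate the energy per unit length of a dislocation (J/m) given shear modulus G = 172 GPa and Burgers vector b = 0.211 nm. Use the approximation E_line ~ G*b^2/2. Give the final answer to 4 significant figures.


E = G*b^2/2
b = 0.211 nm = 2.11e-10 m
G = 172 GPa = 1.72e+11 Pa
E = 0.5 * 1.72e+11 * (2.11e-10)^2
E = 3.829e-09 J/m


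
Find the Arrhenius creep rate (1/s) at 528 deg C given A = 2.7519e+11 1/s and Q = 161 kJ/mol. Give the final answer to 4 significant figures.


rate = A * exp(-Q / (R*T))
T = 528 + 273.15 = 801.15 K
rate = 2.7519e+11 * exp(-161e3 / (8.314 * 801.15))
rate = 8.752 1/s


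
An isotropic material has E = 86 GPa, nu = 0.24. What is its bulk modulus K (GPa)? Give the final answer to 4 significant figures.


K = E / (3*(1-2*nu))
K = 86 / (3*(1-2*0.24))
K = 55.13 GPa


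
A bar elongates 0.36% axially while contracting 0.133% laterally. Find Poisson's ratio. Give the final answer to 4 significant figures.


nu = -epsilon_lat / epsilon_axial
Lateral strain is contraction (negative), so using magnitudes:
nu = 0.133 / 0.36
nu = 0.3694


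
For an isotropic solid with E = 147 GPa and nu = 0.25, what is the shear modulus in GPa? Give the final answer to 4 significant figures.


G = E / (2*(1+nu))
G = 147 / (2*(1+0.25))
G = 58.8 GPa


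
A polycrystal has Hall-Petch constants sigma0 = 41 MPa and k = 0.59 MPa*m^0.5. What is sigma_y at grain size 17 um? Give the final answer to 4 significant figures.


sigma_y = sigma0 + k / sqrt(d)
d = 17 um = 1.7e-05 m
sigma_y = 41 + 0.59 / sqrt(1.7e-05)
sigma_y = 184.1 MPa


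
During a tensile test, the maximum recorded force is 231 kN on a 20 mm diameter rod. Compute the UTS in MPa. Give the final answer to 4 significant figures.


A0 = pi*(d/2)^2 = pi*(20/2)^2 = 314.159 mm^2
UTS = F_max / A0 = 231*1000 / 314.159
UTS = 735.3 MPa


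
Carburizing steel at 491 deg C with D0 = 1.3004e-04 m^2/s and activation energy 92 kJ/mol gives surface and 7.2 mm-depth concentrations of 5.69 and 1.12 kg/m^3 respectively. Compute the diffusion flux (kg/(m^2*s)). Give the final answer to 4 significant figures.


Step 1: D = D0 * exp(-Qd/(R*T))
T = 491 + 273.15 = 764.15 K
D = 1.3004e-04 * exp(-92e3 / (8.314 * 764.15)) = 6.6842e-11 m^2/s
Step 2: J = D * (C1 - C2) / dx
J = 6.6842e-11 * (5.69 - 1.12) / 7.2e-03
J = 4.243e-08 kg/(m^2*s)


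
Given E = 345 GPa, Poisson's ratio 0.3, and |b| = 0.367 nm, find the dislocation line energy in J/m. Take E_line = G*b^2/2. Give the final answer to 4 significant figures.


Step 1: G = E / (2*(1+nu))
G = 345 / (2*(1+0.3)) = 132.692 GPa = 1.32692e+11 Pa
Step 2: E_line = G*b^2/2
b = 0.367 nm = 3.67e-10 m
E_line = 0.5 * 1.32692e+11 * (3.67e-10)^2 = 8.936e-09 J/m


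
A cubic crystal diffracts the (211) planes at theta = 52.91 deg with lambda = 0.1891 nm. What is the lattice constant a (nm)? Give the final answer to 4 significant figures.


d = lambda / (2*sin(theta))
d = 0.1891 / (2*sin(52.91 deg))
d = 0.11853 nm
a = d * sqrt(h^2+k^2+l^2) = 0.11853 * sqrt(6)
a = 0.2903 nm


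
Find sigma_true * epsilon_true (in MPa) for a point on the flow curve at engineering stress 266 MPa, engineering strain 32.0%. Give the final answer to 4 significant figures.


sigma_true = sigma_eng * (1 + epsilon_eng)
sigma_true = 266 * (1 + 0.32) = 351.12 MPa
epsilon_true = ln(1 + epsilon_eng)
epsilon_true = ln(1 + 0.32) = 0.277632
sigma_true * epsilon_true = 351.12 * 0.277632 = 97.48 MPa


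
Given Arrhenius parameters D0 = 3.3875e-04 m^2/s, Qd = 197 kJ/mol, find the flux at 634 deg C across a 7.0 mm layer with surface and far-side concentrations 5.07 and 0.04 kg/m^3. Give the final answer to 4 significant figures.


Step 1: D = D0 * exp(-Qd/(R*T))
T = 634 + 273.15 = 907.15 K
D = 3.3875e-04 * exp(-197e3 / (8.314 * 907.15)) = 1.53463e-15 m^2/s
Step 2: J = D * (C1 - C2) / dx
J = 1.53463e-15 * (5.07 - 0.04) / 7e-03
J = 1.103e-12 kg/(m^2*s)


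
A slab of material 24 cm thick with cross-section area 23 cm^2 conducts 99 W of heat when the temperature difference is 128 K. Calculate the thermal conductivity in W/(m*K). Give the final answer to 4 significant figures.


k = Q*L / (A*dT)
L = 0.24 m, A = 2.3e-03 m^2
k = 99 * 0.24 / (2.3e-03 * 128)
k = 80.71 W/(m*K)


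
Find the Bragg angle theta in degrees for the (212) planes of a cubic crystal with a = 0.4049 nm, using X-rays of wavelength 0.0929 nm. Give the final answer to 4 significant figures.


d = a / sqrt(h^2+k^2+l^2)
d = 0.4049 / sqrt(9) = 0.134967 nm
lambda = 2*d*sin(theta)  =>  sin(theta) = lambda / (2*d)
sin(theta) = 0.0929 / (2 * 0.134967) = 0.344159
theta = 20.13 deg


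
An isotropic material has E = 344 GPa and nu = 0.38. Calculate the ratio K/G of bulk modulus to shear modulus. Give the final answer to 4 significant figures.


G = E / (2*(1+nu))
G = 344 / (2*(1+0.38)) = 124.638 GPa
K = E / (3*(1-2*nu))
K = 344 / (3*(1-2*0.38)) = 477.778 GPa
K/G = 477.778 / 124.638 = 3.833


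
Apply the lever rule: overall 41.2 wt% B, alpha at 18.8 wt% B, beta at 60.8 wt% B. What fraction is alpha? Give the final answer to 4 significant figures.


f_alpha = (C_beta - C0) / (C_beta - C_alpha)
f_alpha = (60.8 - 41.2) / (60.8 - 18.8)
f_alpha = 0.4667
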